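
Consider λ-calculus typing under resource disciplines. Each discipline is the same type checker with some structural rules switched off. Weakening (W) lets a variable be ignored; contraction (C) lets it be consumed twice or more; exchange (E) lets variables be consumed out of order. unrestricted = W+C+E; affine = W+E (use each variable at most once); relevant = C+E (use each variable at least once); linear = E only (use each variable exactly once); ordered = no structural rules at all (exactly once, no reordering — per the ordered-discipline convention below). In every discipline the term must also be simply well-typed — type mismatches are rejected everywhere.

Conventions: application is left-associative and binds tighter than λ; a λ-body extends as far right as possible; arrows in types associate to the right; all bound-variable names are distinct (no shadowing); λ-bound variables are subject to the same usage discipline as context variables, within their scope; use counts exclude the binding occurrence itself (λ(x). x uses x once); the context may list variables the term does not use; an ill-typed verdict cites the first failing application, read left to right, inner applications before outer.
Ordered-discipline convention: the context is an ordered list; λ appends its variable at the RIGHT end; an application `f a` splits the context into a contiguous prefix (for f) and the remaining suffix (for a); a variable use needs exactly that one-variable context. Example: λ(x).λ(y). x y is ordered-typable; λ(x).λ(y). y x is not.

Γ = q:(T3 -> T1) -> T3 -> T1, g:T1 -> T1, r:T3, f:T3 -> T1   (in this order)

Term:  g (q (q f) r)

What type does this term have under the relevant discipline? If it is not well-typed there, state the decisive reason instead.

term : T1
use counts: q: 2×, g: 1×, r: 1×, f: 1×
uses in reading order: g, q, q, f, r
typing: the term checks, with type T1
across the five disciplines: ordered ✗ · linear ✗ · affine ✗ · relevant ✓ · unrestricted ✓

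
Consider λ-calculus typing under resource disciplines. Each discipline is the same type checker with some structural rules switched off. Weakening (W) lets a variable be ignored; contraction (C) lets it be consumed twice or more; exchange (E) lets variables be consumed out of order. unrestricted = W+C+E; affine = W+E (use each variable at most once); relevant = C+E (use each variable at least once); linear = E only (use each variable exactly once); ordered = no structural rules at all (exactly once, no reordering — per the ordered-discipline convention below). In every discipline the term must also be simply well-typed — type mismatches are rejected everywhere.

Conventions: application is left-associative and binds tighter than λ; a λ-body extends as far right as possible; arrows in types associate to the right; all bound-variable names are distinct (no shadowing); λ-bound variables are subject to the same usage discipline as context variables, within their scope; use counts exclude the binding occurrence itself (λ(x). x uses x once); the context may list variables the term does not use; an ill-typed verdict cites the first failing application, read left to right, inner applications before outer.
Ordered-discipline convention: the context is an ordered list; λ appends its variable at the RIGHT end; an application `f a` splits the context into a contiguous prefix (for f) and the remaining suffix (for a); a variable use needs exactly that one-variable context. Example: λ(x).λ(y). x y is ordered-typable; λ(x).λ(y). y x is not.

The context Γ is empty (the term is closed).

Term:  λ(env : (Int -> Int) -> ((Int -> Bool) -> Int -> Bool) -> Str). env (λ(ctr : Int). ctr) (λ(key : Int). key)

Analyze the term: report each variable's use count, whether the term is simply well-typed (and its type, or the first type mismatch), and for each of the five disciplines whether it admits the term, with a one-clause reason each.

variable uses: env (λ-bound): 1×, ctr (λ-bound): 1×, key (λ-bound): 1×
order of uses: env, ctr, key
typing: ill-typed: an application expects (Int -> Bool) -> Int -> Bool but receives Int -> Int
ordered ✗ (the type mismatch rejects it)
linear ✗ (not simply typable)
affine ✗ (fails simple typing)
relevant ✗ (a type mismatch blocks all five)
unrestricted ✗ (the type mismatch rejects it)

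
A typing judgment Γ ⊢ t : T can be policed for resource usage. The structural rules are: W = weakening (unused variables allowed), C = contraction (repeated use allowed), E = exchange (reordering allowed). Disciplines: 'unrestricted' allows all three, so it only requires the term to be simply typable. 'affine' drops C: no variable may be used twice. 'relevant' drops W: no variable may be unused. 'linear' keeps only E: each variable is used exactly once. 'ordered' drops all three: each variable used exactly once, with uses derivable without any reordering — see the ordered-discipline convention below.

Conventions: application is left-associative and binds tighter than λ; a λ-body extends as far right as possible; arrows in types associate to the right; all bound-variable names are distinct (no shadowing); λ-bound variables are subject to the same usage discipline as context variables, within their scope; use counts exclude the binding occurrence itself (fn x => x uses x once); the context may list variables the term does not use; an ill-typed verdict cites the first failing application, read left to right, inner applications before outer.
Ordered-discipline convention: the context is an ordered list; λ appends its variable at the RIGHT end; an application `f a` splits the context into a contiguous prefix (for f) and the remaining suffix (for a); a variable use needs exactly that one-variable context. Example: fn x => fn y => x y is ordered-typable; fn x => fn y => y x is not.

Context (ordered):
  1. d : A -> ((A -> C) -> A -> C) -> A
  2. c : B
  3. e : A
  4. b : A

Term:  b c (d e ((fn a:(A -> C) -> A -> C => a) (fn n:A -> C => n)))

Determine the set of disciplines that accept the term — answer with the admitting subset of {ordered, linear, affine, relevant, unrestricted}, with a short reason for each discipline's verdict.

admitting disciplines: none
use counts: d: 1×, c: 1×, e: 1×, b: 1×, a [bound]: 1×, n [bound]: 1×
left-to-right use order: b, c, d, e, a, n
typing: ill-typed: non-arrow in function slot: A
ordered ✗ (a type mismatch blocks all five)
linear ✗ (the type mismatch rejects it)
affine ✗ (not simply typable)
relevant ✗ (fails simple typing)
unrestricted ✗ (a type mismatch blocks all five)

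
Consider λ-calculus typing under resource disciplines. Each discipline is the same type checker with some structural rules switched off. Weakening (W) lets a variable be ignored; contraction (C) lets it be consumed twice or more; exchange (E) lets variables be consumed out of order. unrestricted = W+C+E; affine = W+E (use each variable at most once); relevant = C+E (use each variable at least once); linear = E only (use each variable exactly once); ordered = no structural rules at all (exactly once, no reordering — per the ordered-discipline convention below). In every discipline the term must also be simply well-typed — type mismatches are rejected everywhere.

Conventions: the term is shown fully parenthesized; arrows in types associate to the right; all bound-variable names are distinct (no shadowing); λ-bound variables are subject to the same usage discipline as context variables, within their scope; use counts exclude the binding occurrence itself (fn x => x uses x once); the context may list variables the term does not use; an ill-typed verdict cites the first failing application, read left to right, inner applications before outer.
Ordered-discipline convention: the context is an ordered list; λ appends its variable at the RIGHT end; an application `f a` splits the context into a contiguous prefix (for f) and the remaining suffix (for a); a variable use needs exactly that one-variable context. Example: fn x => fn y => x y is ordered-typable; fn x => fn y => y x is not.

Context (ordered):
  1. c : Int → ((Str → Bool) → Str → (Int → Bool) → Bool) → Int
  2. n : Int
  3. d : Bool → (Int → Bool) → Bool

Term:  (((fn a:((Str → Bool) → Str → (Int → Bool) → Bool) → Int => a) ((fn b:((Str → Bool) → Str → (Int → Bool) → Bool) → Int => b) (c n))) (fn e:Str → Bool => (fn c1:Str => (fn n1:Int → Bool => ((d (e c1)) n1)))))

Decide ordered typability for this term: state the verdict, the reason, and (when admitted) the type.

yes — single-use (c, n, d, a, b, e, c1, n1), ordered derivation ok; term : Int
variable uses: c=1, n=1, d=1, a (bound)=1, b (bound)=1, e (bound)=1, c1 (bound)=1, n1 (bound)=1
left-to-right use order: a, b, c, n, d, e, c1, n1
typing: the term checks, with type Int
per-discipline verdicts: ordered ✓; linear ✓; affine ✓; relevant ✓; unrestricted ✓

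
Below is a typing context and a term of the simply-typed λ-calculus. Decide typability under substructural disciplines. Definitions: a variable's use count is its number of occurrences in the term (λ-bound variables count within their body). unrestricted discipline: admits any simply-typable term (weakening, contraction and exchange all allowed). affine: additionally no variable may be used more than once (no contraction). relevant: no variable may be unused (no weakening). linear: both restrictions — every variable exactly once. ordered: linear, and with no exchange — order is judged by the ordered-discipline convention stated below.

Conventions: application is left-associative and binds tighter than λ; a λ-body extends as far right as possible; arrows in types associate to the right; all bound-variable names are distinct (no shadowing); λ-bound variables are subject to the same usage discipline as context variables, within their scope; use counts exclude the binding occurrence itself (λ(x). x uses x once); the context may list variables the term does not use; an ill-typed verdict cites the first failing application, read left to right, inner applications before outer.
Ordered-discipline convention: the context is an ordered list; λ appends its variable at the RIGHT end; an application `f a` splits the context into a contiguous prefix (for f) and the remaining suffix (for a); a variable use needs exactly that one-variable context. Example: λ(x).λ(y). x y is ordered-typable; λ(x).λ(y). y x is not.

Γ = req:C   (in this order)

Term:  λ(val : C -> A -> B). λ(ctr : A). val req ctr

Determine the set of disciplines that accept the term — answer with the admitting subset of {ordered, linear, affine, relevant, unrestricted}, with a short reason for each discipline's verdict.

admitting disciplines: linear, affine, relevant, unrestricted
variable uses: req: 1×, val (λ-bound): 1×, ctr (λ-bound): 1×
left-to-right use order: val, req, ctr
typing: well-typed — term : (C -> A -> B) -> A -> B
ordered ✗ (use order val, req, ctr needs exchange)
linear ✓ (single use per variable (req, val, ctr))
affine ✓ (no duplicate uses among req, val, ctr)
relevant ✓ (req, val, ctr: all used, weakening unneeded)
unrestricted ✓ (typability at (C -> A -> B) -> A -> B is all that's needed)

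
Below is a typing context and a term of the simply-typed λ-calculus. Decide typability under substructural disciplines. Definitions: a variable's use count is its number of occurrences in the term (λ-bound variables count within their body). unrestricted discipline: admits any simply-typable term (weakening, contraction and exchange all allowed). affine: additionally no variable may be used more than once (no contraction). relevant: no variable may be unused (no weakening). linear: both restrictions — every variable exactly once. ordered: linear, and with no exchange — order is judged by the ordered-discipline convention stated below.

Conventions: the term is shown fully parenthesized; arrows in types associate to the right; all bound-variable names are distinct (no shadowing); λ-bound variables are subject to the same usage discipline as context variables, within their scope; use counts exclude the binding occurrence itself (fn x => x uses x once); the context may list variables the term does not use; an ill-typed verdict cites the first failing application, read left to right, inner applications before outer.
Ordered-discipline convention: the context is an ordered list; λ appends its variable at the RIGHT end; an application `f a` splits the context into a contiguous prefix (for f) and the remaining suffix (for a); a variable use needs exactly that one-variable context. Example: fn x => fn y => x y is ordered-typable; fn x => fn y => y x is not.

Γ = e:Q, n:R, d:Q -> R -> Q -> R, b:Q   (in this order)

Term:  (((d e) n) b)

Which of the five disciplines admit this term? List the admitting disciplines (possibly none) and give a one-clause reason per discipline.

admitted in: linear, affine, relevant, unrestricted
use counts: e: 1, n: 1, d: 1, b: 1
left-to-right use order: d, e, n, b
typing: well-typed at R
ordered ✗ (needs exchange: uses follow d, e, n, b)
linear ✓ (each of e, n, d, b used exactly once)
affine ✓ (at most one use each (e, n, d, b))
relevant ✓ (none of e, n, d, b goes unused)
unrestricted ✓ (well-typed at R; no restrictions here)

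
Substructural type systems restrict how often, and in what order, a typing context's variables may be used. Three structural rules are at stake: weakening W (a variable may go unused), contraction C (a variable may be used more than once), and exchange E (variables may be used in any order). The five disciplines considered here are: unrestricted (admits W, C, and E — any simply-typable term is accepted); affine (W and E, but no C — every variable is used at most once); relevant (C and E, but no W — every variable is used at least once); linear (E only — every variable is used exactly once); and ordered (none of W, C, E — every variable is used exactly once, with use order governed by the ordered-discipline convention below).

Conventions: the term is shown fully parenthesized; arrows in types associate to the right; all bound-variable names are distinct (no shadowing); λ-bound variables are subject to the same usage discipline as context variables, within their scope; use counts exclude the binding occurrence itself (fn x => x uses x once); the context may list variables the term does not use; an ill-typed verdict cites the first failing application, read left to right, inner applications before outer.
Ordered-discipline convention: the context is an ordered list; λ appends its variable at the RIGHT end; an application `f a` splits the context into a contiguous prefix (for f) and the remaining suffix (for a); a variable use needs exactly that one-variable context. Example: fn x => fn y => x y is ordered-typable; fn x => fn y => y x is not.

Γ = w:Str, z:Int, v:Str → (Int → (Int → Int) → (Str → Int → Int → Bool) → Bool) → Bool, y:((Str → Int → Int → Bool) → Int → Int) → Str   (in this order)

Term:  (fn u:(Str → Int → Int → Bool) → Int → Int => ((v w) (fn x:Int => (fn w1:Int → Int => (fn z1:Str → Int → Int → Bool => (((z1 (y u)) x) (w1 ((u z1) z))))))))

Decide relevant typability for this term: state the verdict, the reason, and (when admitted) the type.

yes — w, z, v, y, u, x, w1, z1: all used, weakening unneeded; term : ((Str → Int → Int → Bool) → Int → Int) → Bool
variable uses: w ×1, z ×1, v ×1, y ×1, u [bound] ×2, x [bound] ×1, w1 [bound] ×1, z1 [bound] ×2
uses in reading order: v, w, z1, y, u, x, w1, u, z1, z
typing: well-typed at ((Str → Int → Int → Bool) → Int → Int) → Bool
per-discipline verdicts: ordered ✗; linear ✗; affine ✗; relevant ✓; unrestricted ✓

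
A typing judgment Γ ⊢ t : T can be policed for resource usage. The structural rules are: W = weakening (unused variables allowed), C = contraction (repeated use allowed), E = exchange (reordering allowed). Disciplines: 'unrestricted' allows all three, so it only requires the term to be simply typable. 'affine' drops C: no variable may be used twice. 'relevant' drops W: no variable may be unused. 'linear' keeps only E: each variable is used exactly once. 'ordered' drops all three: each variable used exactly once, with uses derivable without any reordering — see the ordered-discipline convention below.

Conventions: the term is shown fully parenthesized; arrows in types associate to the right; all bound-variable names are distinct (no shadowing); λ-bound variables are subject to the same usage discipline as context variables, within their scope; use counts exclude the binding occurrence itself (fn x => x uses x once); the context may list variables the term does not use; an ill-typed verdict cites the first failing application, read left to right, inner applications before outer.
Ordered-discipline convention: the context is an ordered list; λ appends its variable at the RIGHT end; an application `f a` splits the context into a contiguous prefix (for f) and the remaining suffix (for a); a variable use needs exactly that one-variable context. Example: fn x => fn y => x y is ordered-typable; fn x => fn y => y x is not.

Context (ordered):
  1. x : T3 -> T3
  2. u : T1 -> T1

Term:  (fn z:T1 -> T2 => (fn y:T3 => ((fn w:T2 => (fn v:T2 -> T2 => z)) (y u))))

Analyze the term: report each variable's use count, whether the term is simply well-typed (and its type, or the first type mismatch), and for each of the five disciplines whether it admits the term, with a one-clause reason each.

counts: x=0; u=1; z (bound)=1; y (bound)=1; w (bound)=0; v (bound)=0
use order (left to right): z, y, u
typing: ill-typed: applying a non-function (T3)
ordered ✗ (the type mismatch rejects it)
linear ✗ (not simply typable)
affine ✗ (fails simple typing)
relevant ✗ (a type mismatch blocks all five)
unrestricted ✗ (the type mismatch rejects it)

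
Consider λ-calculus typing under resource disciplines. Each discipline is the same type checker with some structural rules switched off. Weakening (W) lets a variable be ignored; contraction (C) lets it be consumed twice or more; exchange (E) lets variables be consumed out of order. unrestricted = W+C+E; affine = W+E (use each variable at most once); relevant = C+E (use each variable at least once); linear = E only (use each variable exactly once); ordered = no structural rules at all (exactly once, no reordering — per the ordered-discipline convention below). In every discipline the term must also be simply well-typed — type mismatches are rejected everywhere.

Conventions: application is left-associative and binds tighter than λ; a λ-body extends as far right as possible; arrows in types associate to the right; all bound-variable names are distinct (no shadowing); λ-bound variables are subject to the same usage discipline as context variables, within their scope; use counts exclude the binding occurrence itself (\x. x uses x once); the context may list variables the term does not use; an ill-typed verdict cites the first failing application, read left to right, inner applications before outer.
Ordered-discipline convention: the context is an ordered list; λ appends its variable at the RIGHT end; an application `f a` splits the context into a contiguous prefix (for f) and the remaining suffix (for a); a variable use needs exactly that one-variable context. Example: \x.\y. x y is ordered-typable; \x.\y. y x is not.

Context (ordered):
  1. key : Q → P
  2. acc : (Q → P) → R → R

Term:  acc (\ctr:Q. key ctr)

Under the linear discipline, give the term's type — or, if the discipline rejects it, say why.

term : R → R
variable uses: key: 1×, acc: 1×, ctr (λ-bound): 1×
use order (left to right): acc, key, ctr
typing: the term checks, with type R → R
across the five disciplines: ordered ✗ · linear ✓ · affine ✓ · relevant ✓ · unrestricted ✓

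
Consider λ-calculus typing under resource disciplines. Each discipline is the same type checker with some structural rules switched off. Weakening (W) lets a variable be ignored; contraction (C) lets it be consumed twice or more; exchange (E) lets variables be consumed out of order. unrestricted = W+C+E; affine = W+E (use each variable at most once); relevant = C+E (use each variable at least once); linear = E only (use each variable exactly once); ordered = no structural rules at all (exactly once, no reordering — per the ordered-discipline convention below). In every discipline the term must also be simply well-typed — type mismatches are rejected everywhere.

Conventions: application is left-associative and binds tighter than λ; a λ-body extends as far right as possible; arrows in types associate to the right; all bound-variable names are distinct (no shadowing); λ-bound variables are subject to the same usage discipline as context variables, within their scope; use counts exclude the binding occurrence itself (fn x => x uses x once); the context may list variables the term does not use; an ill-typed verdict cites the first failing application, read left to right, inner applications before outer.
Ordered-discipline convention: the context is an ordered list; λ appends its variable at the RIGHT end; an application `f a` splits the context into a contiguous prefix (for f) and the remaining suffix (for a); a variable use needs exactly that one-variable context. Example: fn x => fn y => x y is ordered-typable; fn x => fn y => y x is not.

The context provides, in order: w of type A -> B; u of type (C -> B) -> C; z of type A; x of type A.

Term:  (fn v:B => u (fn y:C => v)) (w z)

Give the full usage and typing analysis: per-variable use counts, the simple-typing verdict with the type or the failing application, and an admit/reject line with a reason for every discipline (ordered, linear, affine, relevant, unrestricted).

counts: w ×1, u ×1, z ×1, x ×0, v (bound) ×1, y (bound) ×0
uses in reading order: u, v, w, z
typing: well-typed — term : C
ordered: ✗, unused: x, y — weakening required
linear: ✗, unused: x, y — weakening required
affine: ✓, at most one use each (w, u, z, x, v, y)
relevant: ✗, unused: x, y — weakening required
unrestricted: ✓, typability at C is all that's needed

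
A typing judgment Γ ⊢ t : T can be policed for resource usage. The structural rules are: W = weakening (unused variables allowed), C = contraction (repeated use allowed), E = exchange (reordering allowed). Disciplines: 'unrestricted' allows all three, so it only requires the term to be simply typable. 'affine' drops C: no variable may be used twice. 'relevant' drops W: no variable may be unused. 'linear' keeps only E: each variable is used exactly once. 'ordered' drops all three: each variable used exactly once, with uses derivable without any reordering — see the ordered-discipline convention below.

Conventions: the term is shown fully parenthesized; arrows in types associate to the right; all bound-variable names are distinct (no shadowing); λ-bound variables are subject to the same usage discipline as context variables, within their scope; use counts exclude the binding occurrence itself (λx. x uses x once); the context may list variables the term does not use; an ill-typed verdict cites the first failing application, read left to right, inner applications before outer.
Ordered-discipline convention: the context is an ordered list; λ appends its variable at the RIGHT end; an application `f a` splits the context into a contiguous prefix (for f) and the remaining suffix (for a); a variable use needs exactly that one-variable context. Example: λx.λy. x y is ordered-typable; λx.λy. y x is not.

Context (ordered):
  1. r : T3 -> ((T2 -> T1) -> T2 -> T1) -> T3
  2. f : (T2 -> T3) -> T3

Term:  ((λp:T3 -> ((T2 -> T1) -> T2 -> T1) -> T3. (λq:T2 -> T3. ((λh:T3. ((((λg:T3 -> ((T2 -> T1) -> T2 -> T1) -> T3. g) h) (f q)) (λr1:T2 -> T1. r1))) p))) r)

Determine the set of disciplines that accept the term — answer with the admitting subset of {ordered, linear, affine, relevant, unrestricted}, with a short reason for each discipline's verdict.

accepted by: none
counts: r ×1, f ×1, p [bound] ×1, q [bound] ×1, h [bound] ×1, g [bound] ×1, r1 [bound] ×1
order of uses: g, h, f, q, r1, p, r
typing: ill-typed: an application expects T3 -> ((T2 -> T1) -> T2 -> T1) -> T3 but receives T3
ordered: ✗, not simply typable
linear: ✗, fails simple typing
affine: ✗, a type mismatch blocks all five
relevant: ✗, the type mismatch rejects it
unrestricted: ✗, not simply typable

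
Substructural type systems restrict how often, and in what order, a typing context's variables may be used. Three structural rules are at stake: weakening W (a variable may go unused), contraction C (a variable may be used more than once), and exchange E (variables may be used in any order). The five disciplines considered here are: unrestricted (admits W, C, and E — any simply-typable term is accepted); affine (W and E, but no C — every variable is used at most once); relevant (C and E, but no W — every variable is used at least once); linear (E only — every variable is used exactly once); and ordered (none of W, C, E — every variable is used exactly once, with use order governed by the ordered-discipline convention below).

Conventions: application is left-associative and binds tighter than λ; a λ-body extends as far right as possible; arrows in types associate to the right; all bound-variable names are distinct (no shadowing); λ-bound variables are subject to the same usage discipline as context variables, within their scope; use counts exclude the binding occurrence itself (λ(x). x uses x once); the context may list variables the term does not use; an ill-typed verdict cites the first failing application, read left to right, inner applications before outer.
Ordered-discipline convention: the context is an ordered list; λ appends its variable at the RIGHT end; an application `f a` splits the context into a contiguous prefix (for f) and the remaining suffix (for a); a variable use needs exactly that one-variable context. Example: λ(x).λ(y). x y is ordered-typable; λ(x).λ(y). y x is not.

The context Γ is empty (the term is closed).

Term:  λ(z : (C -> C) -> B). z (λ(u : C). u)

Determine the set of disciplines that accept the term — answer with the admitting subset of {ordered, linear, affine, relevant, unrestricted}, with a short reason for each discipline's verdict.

accepted by: ordered, linear, affine, relevant, unrestricted
use counts: z [bound] ×1; u [bound] ×1
order of uses: z, u
typing: well-typed at ((C -> C) -> B) -> B
ordered ✓ (z, u once each; derivable with no W/C/E)
linear ✓ (exactly-once usage across z, u)
affine ✓ (at most one use each (z, u))
relevant ✓ (at least one use each (z, u))
unrestricted ✓ (typability at ((C -> C) -> B) -> B is all that's needed)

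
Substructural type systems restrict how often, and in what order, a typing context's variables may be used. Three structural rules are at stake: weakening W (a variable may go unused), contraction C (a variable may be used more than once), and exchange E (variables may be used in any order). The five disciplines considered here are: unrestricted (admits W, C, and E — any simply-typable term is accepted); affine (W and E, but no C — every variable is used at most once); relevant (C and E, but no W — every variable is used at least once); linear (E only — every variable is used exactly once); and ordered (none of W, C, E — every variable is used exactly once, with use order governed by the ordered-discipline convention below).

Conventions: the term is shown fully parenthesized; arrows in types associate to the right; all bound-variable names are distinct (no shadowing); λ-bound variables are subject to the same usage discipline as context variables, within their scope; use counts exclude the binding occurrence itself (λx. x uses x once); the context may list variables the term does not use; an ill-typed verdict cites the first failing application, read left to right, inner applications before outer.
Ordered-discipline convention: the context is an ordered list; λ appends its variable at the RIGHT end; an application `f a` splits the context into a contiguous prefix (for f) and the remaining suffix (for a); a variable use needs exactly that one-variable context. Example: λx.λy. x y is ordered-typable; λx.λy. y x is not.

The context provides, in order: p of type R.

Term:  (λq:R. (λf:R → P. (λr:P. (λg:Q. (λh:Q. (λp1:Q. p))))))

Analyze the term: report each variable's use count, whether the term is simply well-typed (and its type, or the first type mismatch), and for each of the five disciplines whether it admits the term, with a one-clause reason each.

usage: p ×1; q (λ-bound) ×0; f (λ-bound) ×0; r (λ-bound) ×0; g (λ-bound) ×0; h (λ-bound) ×0; p1 (λ-bound) ×0
order of uses: p
typing: the term checks, with type R → (R → P) → P → Q → Q → Q → R
ordered: ✗ — unused: q, f, r, g, h, p1 — weakening required
linear: ✗ — unused: q, f, r, g, h, p1 — weakening required
affine: ✓ — at most one use each (p, q, f, r, g, h, p1)
relevant: ✗ — unused: q, f, r, g, h, p1 — weakening required
unrestricted: ✓ — simply typable at R → (R → P) → P → Q → Q → Q → R; W, C, E all held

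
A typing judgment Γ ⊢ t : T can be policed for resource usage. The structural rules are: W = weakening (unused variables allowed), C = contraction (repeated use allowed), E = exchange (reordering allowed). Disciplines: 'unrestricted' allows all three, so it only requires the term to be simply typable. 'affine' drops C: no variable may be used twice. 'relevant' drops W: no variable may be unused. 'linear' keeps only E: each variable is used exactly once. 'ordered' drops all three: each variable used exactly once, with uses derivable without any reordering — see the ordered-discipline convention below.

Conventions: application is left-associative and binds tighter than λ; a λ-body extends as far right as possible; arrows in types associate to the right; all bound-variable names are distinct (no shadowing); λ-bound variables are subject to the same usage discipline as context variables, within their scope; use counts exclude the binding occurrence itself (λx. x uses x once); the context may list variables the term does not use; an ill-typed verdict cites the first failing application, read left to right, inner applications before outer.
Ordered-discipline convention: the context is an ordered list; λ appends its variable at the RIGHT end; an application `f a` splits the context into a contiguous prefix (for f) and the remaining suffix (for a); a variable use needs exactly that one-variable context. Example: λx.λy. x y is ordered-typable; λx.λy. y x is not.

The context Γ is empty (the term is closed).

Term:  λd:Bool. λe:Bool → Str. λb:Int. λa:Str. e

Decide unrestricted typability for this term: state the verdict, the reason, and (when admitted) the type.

yes — well-typed at Bool → (Bool → Str) → Int → Str → Bool → Str; no restrictions here; term : Bool → (Bool → Str) → Int → Str → Bool → Str
use counts: d [bound] ×0, e [bound] ×1, b [bound] ×0, a [bound] ×0
uses in reading order: e
typing: well-typed at Bool → (Bool → Str) → Int → Str → Bool → Str
all disciplines: ordered ✗ | linear ✗ | affine ✓ | relevant ✗ | unrestricted ✓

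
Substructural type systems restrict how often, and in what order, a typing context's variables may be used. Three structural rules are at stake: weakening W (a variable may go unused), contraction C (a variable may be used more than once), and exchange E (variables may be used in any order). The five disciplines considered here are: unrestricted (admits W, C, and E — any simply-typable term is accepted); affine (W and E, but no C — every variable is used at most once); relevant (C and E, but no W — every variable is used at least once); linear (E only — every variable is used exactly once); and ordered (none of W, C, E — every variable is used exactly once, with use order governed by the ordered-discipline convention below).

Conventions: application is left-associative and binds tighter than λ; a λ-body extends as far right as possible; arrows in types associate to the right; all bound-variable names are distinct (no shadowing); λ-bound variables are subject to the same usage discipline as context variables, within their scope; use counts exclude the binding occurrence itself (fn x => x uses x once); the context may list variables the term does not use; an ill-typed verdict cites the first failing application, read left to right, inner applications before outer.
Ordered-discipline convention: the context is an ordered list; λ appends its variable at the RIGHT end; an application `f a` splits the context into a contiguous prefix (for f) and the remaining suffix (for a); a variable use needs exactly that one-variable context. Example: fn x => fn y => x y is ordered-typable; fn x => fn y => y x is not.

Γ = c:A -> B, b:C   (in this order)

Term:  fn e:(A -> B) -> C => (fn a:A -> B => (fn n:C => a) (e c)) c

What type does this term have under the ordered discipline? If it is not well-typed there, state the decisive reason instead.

not well-typed under ordered — needs contraction — c ×2; unused: b, n — weakening required
usage: c: 2, b: 0, e (bound): 1, a (bound): 1, n (bound): 0
left-to-right use order: a, e, c, c
typing: well-typed at ((A -> B) -> C) -> A -> B
across the five disciplines: ordered ✗; linear ✗; affine ✗; relevant ✗; unrestricted ✓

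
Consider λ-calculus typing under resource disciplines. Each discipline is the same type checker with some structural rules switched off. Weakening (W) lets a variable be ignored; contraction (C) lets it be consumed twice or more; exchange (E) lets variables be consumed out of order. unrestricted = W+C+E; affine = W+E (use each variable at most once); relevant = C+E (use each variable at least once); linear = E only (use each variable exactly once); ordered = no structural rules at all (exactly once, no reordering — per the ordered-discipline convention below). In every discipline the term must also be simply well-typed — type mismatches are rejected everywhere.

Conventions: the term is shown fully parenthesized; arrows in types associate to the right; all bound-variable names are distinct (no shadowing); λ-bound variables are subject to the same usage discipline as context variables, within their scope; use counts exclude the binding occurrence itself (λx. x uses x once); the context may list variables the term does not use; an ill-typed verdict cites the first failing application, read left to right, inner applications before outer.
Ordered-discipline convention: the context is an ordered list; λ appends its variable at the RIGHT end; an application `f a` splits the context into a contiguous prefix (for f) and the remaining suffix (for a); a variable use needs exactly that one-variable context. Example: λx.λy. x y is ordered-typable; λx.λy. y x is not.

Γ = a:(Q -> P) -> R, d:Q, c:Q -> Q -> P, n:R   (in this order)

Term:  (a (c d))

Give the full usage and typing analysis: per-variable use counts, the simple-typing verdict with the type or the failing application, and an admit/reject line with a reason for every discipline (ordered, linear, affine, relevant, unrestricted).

variable uses: a: 1×; d: 1×; c: 1×; n: 0×
left-to-right use order: a, c, d
typing: well-typed at R
ordered: ✗ — needs weakening: n unused
linear: ✗ — needs weakening: n unused
affine: ✓ — a, d, c, n: no repeats, contraction unneeded
relevant: ✗ — needs weakening: n unused
unrestricted: ✓ — simply typable at R; W, C, E all held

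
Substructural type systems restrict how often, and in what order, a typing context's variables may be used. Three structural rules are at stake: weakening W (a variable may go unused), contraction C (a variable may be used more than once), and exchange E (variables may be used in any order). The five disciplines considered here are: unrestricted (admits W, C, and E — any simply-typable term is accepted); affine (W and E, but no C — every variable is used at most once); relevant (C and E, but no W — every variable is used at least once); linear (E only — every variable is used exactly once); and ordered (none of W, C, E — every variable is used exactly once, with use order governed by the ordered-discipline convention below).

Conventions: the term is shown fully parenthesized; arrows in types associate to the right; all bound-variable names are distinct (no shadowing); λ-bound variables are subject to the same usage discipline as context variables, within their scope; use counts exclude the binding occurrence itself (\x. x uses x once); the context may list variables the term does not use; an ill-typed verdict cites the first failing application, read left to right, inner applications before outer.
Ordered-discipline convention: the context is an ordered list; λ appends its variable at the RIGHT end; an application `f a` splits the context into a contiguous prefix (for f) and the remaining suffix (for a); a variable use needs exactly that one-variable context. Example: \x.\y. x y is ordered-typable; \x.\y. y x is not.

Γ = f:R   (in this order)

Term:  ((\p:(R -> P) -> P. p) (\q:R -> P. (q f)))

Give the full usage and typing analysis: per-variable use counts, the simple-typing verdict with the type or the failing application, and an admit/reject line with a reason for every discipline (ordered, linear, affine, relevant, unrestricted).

counts: f=1; p [bound]=1; q [bound]=1
order of uses: p, q, f
typing: ✓ — (R -> P) -> P
ordered: ✗ — no contiguous prefix/suffix split fits p, q, f
linear: ✓ — exactly-once usage across f, p, q
affine: ✓ — f, p, q: no repeats, contraction unneeded
relevant: ✓ — none of f, p, q goes unused
unrestricted: ✓ — type-checks ((R -> P) -> P) and nothing is barred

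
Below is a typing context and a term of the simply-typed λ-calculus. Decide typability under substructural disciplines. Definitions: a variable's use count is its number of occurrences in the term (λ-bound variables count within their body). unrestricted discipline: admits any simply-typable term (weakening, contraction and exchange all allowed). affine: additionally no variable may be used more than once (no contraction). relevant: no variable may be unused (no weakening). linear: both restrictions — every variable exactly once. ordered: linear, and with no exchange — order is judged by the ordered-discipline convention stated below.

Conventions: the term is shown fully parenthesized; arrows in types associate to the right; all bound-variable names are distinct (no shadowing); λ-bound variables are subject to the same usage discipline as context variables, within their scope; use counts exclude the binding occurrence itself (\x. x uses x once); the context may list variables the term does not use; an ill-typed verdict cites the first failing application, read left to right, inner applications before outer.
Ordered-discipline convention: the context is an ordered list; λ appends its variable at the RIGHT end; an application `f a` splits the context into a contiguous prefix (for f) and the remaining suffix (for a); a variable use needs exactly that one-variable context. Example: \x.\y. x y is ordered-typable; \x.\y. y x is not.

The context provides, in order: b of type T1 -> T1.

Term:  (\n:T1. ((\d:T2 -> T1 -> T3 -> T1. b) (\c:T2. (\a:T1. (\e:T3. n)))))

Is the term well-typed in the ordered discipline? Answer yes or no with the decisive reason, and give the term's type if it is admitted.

no — needs weakening: d, c, a, e unused
variable uses: b ×1; n (λ-bound) ×1; d (λ-bound) ×0; c (λ-bound) ×0; a (λ-bound) ×0; e (λ-bound) ×0
uses in reading order: b, n
typing: ✓ — T1 -> T1 -> T1
across the five disciplines: ordered ✗ | linear ✗ | affine ✓ | relevant ✗ | unrestricted ✓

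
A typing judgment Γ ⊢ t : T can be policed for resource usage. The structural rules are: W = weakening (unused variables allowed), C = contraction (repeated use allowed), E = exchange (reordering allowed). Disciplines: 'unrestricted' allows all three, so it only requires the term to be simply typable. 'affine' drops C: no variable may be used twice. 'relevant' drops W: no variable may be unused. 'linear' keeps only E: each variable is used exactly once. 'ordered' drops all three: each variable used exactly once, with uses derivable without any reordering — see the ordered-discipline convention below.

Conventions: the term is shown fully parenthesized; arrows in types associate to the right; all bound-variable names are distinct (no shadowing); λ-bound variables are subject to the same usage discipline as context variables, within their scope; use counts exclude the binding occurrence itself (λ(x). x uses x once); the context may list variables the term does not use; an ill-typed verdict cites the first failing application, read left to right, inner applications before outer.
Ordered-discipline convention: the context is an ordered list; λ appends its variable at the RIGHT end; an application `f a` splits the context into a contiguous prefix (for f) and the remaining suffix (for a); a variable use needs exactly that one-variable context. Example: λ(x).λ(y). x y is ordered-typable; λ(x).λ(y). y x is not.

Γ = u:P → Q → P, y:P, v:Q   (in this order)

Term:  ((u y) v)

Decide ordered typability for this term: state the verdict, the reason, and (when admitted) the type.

yes — one use each (u, y, v); ordered split holds; term : P
usage: u: 1, y: 1, v: 1
uses in reading order: u, y, v
typing: the term checks, with type P
summary: ordered ✓, linear ✓, affine ✓, relevant ✓, unrestricted ✓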